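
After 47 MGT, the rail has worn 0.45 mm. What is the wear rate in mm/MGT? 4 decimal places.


Wear rate = total wear / cumulative tonnage
Rate = 0.45 / 47
Rate = 0.0096 mm/MGT

0.0096


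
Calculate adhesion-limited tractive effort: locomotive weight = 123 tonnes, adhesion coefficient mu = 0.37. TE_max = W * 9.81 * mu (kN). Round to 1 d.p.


TE_max = W * g * mu
TE_max = 123 * 9.81 * 0.37
TE_max = 1206.63 * 0.37
TE_max = 446.5 kN

446.5


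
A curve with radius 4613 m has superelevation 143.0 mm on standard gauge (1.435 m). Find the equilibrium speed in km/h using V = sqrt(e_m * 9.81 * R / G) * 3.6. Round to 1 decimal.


Convert cant: e = 143.0 mm = 0.1430 m
V_ms = sqrt(0.1430 * 9.81 * 4613 / 1.435)
V_ms = sqrt(4509.58522) = 67.1534 m/s
V = 67.1534 * 3.6 = 241.8 km/h

241.8


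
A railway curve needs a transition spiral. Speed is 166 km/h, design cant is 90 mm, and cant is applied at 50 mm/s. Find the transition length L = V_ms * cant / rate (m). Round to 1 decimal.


Convert speed: V = 166 / 3.6 = 46.1111 m/s
L = 46.1111 * 90 / 50
L = 4150.0 / 50
L = 83.0 m

83.0


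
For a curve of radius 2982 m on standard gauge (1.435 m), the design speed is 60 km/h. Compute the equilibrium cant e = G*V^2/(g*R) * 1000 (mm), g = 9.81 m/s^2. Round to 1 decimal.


Convert speed: V = 60 / 3.6 = 16.6667 m/s
Apply formula: e = 1.435 * 16.6667^2 / (9.81 * 2982)
e = 1.435 * 277.7778 / 29253.42
e = 0.013626 m = 13.6 mm

13.6


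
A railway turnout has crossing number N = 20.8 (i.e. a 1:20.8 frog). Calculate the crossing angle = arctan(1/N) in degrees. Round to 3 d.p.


1/N = 1/20.8 = 0.048077
angle = arctan(0.048077) = 0.04804 rad
angle = 0.04804 * 180/pi = 2.752 degrees

2.752


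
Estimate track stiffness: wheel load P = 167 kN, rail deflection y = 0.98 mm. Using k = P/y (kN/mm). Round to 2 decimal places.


Track stiffness k = P / y
k = 167 / 0.98
k = 170.41 kN/mm

170.41


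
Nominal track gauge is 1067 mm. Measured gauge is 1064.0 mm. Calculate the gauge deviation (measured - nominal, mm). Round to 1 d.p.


Deviation = measured - nominal
Deviation = 1064.0 - 1067
Deviation = -3.0 mm

-3.0


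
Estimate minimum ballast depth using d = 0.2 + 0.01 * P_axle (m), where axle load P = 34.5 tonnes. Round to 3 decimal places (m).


d = 0.2 + 0.01 * 34.5
d = 0.2 + 0.345
d = 0.545 m

0.545


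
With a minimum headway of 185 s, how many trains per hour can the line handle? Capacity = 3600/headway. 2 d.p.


Capacity = 3600 / headway
Capacity = 3600 / 185
Capacity = 19.46 trains/hour

19.46


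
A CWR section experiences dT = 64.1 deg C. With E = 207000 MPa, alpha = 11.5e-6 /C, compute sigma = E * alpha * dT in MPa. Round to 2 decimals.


sigma = E * alpha * dT
sigma = 207000 * 11.5e-6 * 64.1
sigma = 2.3805 * 64.1
sigma = 152.59 MPa

152.59


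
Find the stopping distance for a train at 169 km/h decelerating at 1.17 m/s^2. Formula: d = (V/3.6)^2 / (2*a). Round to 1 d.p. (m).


Convert speed: V = 169 / 3.6 = 46.9444 m/s
V^2 = 2203.7809
d = 2203.7809 / (2 * 1.17)
d = 2203.7809 / 2.34
d = 941.8 m

941.8


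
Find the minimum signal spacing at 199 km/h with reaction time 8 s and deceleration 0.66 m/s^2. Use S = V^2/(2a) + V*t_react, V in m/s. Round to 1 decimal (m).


V = 199 / 3.6 = 55.2778 m/s
Braking distance = 55.2778^2 / (2*0.66) = 2314.8733 m
Sighting distance = 55.2778 * 8 = 442.2222 m
S = 2314.8733 + 442.2222 = 2757.1 m

2757.1


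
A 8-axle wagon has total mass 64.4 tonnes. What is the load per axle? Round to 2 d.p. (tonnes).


Load per axle = total weight / number of axles
Load = 64.4 / 8
Load = 8.05 tonnes

8.05


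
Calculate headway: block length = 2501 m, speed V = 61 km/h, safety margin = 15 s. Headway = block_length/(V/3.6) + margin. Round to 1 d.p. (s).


V = 61 / 3.6 = 16.9444 m/s
Block traversal time = 2501 / 16.9444 = 147.6 s
Headway = 147.6 + 15
Headway = 162.6 s

162.6


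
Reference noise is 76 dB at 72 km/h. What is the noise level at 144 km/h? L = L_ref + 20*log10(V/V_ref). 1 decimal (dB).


V/V_ref = 144 / 72 = 2.0
log10(2.0) = 0.30103
20 * 0.30103 = 6.0206
L = 76 + 6.0206 = 82.0 dB

82.0


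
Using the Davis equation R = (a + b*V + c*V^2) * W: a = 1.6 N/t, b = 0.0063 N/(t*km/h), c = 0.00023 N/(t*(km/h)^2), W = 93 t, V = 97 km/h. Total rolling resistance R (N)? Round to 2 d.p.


b*V = 0.0063 * 97 = 0.6111
c*V^2 = 0.00023 * 9409 = 2.16407
R_per_t = 1.6 + 0.6111 + 2.16407 = 4.37517 N/t
R_total = 4.37517 * 93 = 406.89 N

406.89


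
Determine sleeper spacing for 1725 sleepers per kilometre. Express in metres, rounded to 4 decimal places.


Spacing = 1000 m / number of sleepers
Spacing = 1000 / 1725
Spacing = 0.5797 m

0.5797


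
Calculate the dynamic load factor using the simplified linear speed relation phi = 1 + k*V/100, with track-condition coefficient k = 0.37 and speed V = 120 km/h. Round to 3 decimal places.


phi = 1 + k * V / 100
phi = 1 + 0.37 * 120 / 100
phi = 1 + 0.444
phi = 1.444

1.444


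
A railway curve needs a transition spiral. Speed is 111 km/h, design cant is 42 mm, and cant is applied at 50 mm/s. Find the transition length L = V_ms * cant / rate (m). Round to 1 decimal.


Convert speed: V = 111 / 3.6 = 30.8333 m/s
L = 30.8333 * 42 / 50
L = 1295.0 / 50
L = 25.9 m

25.9


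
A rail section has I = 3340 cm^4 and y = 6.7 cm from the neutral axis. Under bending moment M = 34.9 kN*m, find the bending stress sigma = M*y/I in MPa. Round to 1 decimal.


Convert units:
M = 34.9 kN*m = 34900000 N*mm
y = 6.7 cm = 67 mm
I = 3340 cm^4 = 33400000 mm^4
sigma = 34900000 * 67 / 33400000
sigma = 70.0 MPa

70.0


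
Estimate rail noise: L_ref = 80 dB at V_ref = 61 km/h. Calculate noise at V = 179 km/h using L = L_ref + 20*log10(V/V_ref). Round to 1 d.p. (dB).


V/V_ref = 179 / 61 = 2.934426
log10(2.934426) = 0.467523
20 * 0.467523 = 9.3505
L = 80 + 9.3505 = 89.4 dB

89.4


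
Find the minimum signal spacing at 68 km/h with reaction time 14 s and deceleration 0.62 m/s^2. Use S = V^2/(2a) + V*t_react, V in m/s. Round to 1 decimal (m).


V = 68 / 3.6 = 18.8889 m/s
Braking distance = 18.8889^2 / (2*0.62) = 287.734 m
Sighting distance = 18.8889 * 14 = 264.4444 m
S = 287.734 + 264.4444 = 552.2 m

552.2


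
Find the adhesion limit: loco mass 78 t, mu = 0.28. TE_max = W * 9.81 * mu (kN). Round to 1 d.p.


TE_max = W * g * mu
TE_max = 78 * 9.81 * 0.28
TE_max = 765.18 * 0.28
TE_max = 214.3 kN

214.3


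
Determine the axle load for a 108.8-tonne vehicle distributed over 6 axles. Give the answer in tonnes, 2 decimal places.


Load per axle = total weight / number of axles
Load = 108.8 / 6
Load = 18.13 tonnes

18.13


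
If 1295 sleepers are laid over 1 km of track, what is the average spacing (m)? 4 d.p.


Spacing = 1000 m / number of sleepers
Spacing = 1000 / 1295
Spacing = 0.7722 m

0.7722


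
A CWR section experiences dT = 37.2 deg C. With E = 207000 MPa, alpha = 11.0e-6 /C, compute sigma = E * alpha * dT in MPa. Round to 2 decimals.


sigma = E * alpha * dT
sigma = 207000 * 11.0e-6 * 37.2
sigma = 2.277 * 37.2
sigma = 84.70 MPa

84.70


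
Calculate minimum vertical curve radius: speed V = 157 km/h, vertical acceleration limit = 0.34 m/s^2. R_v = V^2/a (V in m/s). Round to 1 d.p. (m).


Convert speed: V = 157 / 3.6 = 43.6111 m/s
V^2 = 1901.929 m^2/s^2
R_v = 1901.929 / 0.34
R_v = 5593.9 m

5593.9


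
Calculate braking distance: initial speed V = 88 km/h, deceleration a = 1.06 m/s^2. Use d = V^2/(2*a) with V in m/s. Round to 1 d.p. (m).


Convert speed: V = 88 / 3.6 = 24.4444 m/s
V^2 = 597.5309
d = 597.5309 / (2 * 1.06)
d = 597.5309 / 2.12
d = 281.9 m

281.9


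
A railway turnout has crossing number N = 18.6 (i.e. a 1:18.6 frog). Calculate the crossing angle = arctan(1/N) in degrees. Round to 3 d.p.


1/N = 1/18.6 = 0.053763
angle = arctan(0.053763) = 0.053712 rad
angle = 0.053712 * 180/pi = 3.077 degrees

3.077


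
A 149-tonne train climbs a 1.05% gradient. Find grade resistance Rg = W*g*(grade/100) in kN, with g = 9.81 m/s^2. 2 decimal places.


Rg = W * 9.81 * grade / 100
Rg = 149 * 9.81 * 1.05 / 100
Rg = 1461.69 * 0.0105
Rg = 15.35 kN

15.35


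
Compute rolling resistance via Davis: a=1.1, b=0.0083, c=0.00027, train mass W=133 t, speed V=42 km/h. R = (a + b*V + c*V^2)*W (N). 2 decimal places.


b*V = 0.0083 * 42 = 0.3486
c*V^2 = 0.00027 * 1764 = 0.47628
R_per_t = 1.1 + 0.3486 + 0.47628 = 1.92488 N/t
R_total = 1.92488 * 133 = 256.01 N

256.01


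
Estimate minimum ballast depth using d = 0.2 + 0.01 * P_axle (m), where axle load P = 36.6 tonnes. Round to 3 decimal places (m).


d = 0.2 + 0.01 * 36.6
d = 0.2 + 0.366
d = 0.566 m

0.566


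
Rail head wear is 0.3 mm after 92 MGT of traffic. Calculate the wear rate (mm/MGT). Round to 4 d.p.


Wear rate = total wear / cumulative tonnage
Rate = 0.3 / 92
Rate = 0.0033 mm/MGT

0.0033


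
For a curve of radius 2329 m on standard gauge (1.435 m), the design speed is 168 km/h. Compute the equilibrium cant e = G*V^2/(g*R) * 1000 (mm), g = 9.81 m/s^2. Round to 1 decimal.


Convert speed: V = 168 / 3.6 = 46.6667 m/s
Apply formula: e = 1.435 * 46.6667^2 / (9.81 * 2329)
e = 1.435 * 2177.7778 / 22847.49
e = 0.136781 m = 136.8 mm

136.8


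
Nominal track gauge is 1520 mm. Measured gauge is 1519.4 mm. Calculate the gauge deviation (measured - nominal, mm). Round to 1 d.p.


Deviation = measured - nominal
Deviation = 1519.4 - 1520
Deviation = -0.6 mm

-0.6


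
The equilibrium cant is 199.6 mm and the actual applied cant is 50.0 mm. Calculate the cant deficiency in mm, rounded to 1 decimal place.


Cant deficiency = equilibrium cant - actual cant
CD = 199.6 - 50.0
CD = 149.6 mm

149.6


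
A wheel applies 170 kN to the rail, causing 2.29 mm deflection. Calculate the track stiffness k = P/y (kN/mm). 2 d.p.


Track stiffness k = P / y
k = 170 / 2.29
k = 74.24 kN/mm

74.24


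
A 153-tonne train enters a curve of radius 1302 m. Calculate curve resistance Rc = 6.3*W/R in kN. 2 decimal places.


Rc = 6.3 * W / R
Rc = 6.3 * 153 / 1302
Rc = 963.9 / 1302
Rc = 0.74 kN

0.74


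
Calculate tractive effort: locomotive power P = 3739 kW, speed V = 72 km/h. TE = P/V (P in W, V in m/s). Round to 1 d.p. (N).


Convert: P = 3739 kW = 3739000 W
V = 72 / 3.6 = 20.0 m/s
TE = 3739000 / 20.0
TE = 186950.0 N

186950.0


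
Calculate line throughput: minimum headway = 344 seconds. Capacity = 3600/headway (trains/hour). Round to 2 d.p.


Capacity = 3600 / headway
Capacity = 3600 / 344
Capacity = 10.47 trains/hour

10.47


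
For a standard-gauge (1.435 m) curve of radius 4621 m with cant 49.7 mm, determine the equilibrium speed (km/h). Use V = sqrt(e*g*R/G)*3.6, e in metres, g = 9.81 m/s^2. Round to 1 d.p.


Convert cant: e = 49.7 mm = 0.0497 m
V_ms = sqrt(0.0497 * 9.81 * 4621 / 1.435)
V_ms = sqrt(1570.035468) = 39.6237 m/s
V = 39.6237 * 3.6 = 142.6 km/h

142.6


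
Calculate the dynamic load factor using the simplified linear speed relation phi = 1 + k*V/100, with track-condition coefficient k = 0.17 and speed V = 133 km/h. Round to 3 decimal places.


phi = 1 + k * V / 100
phi = 1 + 0.17 * 133 / 100
phi = 1 + 0.2261
phi = 1.226

1.226


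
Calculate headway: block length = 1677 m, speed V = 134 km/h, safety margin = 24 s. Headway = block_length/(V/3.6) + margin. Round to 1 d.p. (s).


V = 134 / 3.6 = 37.2222 m/s
Block traversal time = 1677 / 37.2222 = 45.0537 s
Headway = 45.0537 + 24
Headway = 69.1 s

69.1


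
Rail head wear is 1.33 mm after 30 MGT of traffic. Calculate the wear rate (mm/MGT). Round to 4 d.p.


Wear rate = total wear / cumulative tonnage
Rate = 1.33 / 30
Rate = 0.0443 mm/MGT

0.0443


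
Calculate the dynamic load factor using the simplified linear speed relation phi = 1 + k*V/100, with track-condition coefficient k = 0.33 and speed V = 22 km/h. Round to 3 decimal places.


phi = 1 + k * V / 100
phi = 1 + 0.33 * 22 / 100
phi = 1 + 0.0726
phi = 1.073

1.073


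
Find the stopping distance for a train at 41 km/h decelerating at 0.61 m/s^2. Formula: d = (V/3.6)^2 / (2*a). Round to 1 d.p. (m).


Convert speed: V = 41 / 3.6 = 11.3889 m/s
V^2 = 129.7068
d = 129.7068 / (2 * 0.61)
d = 129.7068 / 1.22
d = 106.3 m

106.3


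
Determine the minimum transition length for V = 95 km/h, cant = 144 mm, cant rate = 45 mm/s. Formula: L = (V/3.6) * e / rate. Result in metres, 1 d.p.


Convert speed: V = 95 / 3.6 = 26.3889 m/s
L = 26.3889 * 144 / 45
L = 3800.0 / 45
L = 84.4 m

84.4


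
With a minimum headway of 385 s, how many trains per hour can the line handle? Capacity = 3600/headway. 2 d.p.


Capacity = 3600 / headway
Capacity = 3600 / 385
Capacity = 9.35 trains/hour

9.35


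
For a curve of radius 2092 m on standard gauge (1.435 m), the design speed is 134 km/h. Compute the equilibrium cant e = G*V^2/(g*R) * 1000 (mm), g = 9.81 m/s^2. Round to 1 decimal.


Convert speed: V = 134 / 3.6 = 37.2222 m/s
Apply formula: e = 1.435 * 37.2222^2 / (9.81 * 2092)
e = 1.435 * 1385.4938 / 20522.52
e = 0.096878 m = 96.9 mm

96.9


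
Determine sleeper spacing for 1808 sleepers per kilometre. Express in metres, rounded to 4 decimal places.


Spacing = 1000 m / number of sleepers
Spacing = 1000 / 1808
Spacing = 0.5531 m

0.5531


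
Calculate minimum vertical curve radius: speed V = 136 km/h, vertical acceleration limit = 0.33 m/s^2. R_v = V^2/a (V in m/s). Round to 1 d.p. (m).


Convert speed: V = 136 / 3.6 = 37.7778 m/s
V^2 = 1427.1605 m^2/s^2
R_v = 1427.1605 / 0.33
R_v = 4324.7 m

4324.7


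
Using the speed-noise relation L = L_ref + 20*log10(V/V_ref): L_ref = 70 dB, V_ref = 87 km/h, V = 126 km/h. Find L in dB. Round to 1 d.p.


V/V_ref = 126 / 87 = 1.448276
log10(1.448276) = 0.160851
20 * 0.160851 = 3.217
L = 70 + 3.217 = 73.2 dB

73.2


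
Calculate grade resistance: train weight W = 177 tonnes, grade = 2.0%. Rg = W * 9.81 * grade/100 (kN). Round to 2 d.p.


Rg = W * 9.81 * grade / 100
Rg = 177 * 9.81 * 2.0 / 100
Rg = 1736.37 * 0.02
Rg = 34.73 kN

34.73


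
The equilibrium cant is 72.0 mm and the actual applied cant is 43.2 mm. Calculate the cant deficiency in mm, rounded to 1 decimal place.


Cant deficiency = equilibrium cant - actual cant
CD = 72.0 - 43.2
CD = 28.8 mm

28.8


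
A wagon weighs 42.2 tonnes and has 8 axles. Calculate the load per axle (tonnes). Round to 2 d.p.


Load per axle = total weight / number of axles
Load = 42.2 / 8
Load = 5.28 tonnes

5.28


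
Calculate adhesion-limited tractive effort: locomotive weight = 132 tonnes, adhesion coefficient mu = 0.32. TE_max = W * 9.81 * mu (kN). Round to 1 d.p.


TE_max = W * g * mu
TE_max = 132 * 9.81 * 0.32
TE_max = 1294.92 * 0.32
TE_max = 414.4 kN

414.4


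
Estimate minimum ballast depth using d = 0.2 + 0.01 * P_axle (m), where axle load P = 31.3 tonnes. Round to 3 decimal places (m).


d = 0.2 + 0.01 * 31.3
d = 0.2 + 0.313
d = 0.513 m

0.513


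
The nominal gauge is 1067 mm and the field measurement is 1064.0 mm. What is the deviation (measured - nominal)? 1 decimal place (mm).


Deviation = measured - nominal
Deviation = 1064.0 - 1067
Deviation = -3.0 mm

-3.0


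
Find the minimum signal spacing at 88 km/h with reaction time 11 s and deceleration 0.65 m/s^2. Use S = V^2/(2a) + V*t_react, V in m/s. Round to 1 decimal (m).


V = 88 / 3.6 = 24.4444 m/s
Braking distance = 24.4444^2 / (2*0.65) = 459.6391 m
Sighting distance = 24.4444 * 11 = 268.8889 m
S = 459.6391 + 268.8889 = 728.5 m

728.5


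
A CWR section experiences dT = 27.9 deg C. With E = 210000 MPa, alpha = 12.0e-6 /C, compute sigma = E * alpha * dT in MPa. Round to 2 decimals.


sigma = E * alpha * dT
sigma = 210000 * 12.0e-6 * 27.9
sigma = 2.52 * 27.9
sigma = 70.31 MPa

70.31


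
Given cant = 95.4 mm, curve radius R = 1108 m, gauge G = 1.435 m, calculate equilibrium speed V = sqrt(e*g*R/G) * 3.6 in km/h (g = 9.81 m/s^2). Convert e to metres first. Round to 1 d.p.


Convert cant: e = 95.4 mm = 0.0954 m
V_ms = sqrt(0.0954 * 9.81 * 1108 / 1.435)
V_ms = sqrt(722.61212) = 26.8814 m/s
V = 26.8814 * 3.6 = 96.8 km/h

96.8


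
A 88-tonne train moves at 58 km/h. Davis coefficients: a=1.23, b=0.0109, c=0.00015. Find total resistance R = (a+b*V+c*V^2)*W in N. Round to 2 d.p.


b*V = 0.0109 * 58 = 0.6322
c*V^2 = 0.00015 * 3364 = 0.5046
R_per_t = 1.23 + 0.6322 + 0.5046 = 2.3668 N/t
R_total = 2.3668 * 88 = 208.28 N

208.28


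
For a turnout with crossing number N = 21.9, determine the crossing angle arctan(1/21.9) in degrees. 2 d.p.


1/N = 1/21.9 = 0.045662
angle = arctan(0.045662) = 0.04563 rad
angle = 0.04563 * 180/pi = 2.61 degrees

2.61


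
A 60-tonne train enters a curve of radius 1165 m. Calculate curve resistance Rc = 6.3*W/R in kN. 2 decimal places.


Rc = 6.3 * W / R
Rc = 6.3 * 60 / 1165
Rc = 378.0 / 1165
Rc = 0.32 kN

0.32


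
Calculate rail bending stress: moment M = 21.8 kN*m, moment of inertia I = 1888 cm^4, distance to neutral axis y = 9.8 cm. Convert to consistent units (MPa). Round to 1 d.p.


Convert units:
M = 21.8 kN*m = 21800000 N*mm
y = 9.8 cm = 98 mm
I = 1888 cm^4 = 18880000 mm^4
sigma = 21800000 * 98 / 18880000
sigma = 113.2 MPa

113.2


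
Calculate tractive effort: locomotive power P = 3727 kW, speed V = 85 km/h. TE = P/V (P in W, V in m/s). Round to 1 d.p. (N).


Convert: P = 3727 kW = 3727000 W
V = 85 / 3.6 = 23.6111 m/s
TE = 3727000 / 23.6111
TE = 157849.4 N

157849.4


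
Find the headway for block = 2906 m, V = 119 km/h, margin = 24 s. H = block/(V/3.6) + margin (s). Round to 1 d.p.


V = 119 / 3.6 = 33.0556 m/s
Block traversal time = 2906 / 33.0556 = 87.9126 s
Headway = 87.9126 + 24
Headway = 111.9 s

111.9


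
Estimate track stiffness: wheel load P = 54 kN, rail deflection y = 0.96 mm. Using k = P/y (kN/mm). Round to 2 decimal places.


Track stiffness k = P / y
k = 54 / 0.96
k = 56.25 kN/mm

56.25


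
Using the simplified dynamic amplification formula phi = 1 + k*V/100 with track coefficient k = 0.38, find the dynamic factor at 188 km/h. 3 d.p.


phi = 1 + k * V / 100
phi = 1 + 0.38 * 188 / 100
phi = 1 + 0.7144
phi = 1.714

1.714


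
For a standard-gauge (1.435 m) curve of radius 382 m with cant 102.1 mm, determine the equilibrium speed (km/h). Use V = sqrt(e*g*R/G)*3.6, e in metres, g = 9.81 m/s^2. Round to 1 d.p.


Convert cant: e = 102.1 mm = 0.1021 m
V_ms = sqrt(0.1021 * 9.81 * 382 / 1.435)
V_ms = sqrt(266.62828) = 16.3288 m/s
V = 16.3288 * 3.6 = 58.8 km/h

58.8


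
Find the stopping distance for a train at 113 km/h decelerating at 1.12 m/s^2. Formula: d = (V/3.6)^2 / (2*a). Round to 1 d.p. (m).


Convert speed: V = 113 / 3.6 = 31.3889 m/s
V^2 = 985.2623
d = 985.2623 / (2 * 1.12)
d = 985.2623 / 2.24
d = 439.8 m

439.8


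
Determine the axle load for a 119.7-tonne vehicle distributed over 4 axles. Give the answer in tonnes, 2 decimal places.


Load per axle = total weight / number of axles
Load = 119.7 / 4
Load = 29.93 tonnes

29.93


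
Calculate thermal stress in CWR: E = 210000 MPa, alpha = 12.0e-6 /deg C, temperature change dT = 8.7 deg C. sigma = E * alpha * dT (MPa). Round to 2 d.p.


sigma = E * alpha * dT
sigma = 210000 * 12.0e-6 * 8.7
sigma = 2.52 * 8.7
sigma = 21.92 MPa

21.92


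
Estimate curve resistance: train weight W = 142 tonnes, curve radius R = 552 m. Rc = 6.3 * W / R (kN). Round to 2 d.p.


Rc = 6.3 * W / R
Rc = 6.3 * 142 / 552
Rc = 894.6 / 552
Rc = 1.62 kN

1.62


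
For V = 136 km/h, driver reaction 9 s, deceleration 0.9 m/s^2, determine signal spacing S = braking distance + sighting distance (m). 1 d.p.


V = 136 / 3.6 = 37.7778 m/s
Braking distance = 37.7778^2 / (2*0.9) = 792.8669 m
Sighting distance = 37.7778 * 9 = 340.0 m
S = 792.8669 + 340.0 = 1132.9 m

1132.9


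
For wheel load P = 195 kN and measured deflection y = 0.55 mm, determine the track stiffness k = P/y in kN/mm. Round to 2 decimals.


Track stiffness k = P / y
k = 195 / 0.55
k = 354.55 kN/mm

354.55


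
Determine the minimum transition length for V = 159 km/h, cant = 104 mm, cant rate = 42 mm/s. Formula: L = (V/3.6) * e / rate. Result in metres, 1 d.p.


Convert speed: V = 159 / 3.6 = 44.1667 m/s
L = 44.1667 * 104 / 42
L = 4593.3333 / 42
L = 109.4 m

109.4


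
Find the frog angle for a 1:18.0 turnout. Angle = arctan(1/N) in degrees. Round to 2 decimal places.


1/N = 1/18.0 = 0.055556
angle = arctan(0.055556) = 0.055499 rad
angle = 0.055499 * 180/pi = 3.18 degrees

3.18


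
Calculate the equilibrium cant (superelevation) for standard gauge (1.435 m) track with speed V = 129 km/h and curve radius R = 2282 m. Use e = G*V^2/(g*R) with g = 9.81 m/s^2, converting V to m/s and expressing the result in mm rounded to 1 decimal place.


Convert speed: V = 129 / 3.6 = 35.8333 m/s
Apply formula: e = 1.435 * 35.8333^2 / (9.81 * 2282)
e = 1.435 * 1284.0278 / 22386.42
e = 0.082308 m = 82.3 mm

82.3


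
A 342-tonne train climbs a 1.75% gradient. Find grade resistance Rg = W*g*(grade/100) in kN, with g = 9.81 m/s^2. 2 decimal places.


Rg = W * 9.81 * grade / 100
Rg = 342 * 9.81 * 1.75 / 100
Rg = 3355.02 * 0.0175
Rg = 58.71 kN

58.71


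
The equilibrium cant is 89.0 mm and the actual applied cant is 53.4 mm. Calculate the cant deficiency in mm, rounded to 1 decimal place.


Cant deficiency = equilibrium cant - actual cant
CD = 89.0 - 53.4
CD = 35.6 mm

35.6


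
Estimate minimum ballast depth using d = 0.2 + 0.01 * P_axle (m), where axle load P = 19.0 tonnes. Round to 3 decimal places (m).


d = 0.2 + 0.01 * 19.0
d = 0.2 + 0.19
d = 0.390 m

0.390


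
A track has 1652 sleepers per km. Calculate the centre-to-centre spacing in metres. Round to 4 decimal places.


Spacing = 1000 m / number of sleepers
Spacing = 1000 / 1652
Spacing = 0.6053 m

0.6053


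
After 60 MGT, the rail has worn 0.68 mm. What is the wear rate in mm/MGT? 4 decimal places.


Wear rate = total wear / cumulative tonnage
Rate = 0.68 / 60
Rate = 0.0113 mm/MGT

0.0113


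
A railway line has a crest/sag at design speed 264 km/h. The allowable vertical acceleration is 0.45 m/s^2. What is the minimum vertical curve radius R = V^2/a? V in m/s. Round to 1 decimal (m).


Convert speed: V = 264 / 3.6 = 73.3333 m/s
V^2 = 5377.7778 m^2/s^2
R_v = 5377.7778 / 0.45
R_v = 11950.6 m

11950.6


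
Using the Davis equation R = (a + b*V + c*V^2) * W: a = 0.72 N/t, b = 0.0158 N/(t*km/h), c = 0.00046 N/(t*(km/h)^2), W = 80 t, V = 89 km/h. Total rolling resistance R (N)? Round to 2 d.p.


b*V = 0.0158 * 89 = 1.4062
c*V^2 = 0.00046 * 7921 = 3.64366
R_per_t = 0.72 + 1.4062 + 3.64366 = 5.76986 N/t
R_total = 5.76986 * 80 = 461.59 N

461.59


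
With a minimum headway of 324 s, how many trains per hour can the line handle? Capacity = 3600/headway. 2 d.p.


Capacity = 3600 / headway
Capacity = 3600 / 324
Capacity = 11.11 trains/hour

11.11


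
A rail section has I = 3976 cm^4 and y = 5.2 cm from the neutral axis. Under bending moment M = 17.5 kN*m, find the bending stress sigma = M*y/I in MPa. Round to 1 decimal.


Convert units:
M = 17.5 kN*m = 17500000 N*mm
y = 5.2 cm = 52 mm
I = 3976 cm^4 = 39760000 mm^4
sigma = 17500000 * 52 / 39760000
sigma = 22.9 MPa

22.9


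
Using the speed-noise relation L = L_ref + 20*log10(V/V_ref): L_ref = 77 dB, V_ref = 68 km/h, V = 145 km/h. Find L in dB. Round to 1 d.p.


V/V_ref = 145 / 68 = 2.132353
log10(2.132353) = 0.328859
20 * 0.328859 = 6.5772
L = 77 + 6.5772 = 83.6 dB

83.6


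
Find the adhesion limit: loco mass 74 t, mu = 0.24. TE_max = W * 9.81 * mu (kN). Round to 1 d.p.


TE_max = W * g * mu
TE_max = 74 * 9.81 * 0.24
TE_max = 725.94 * 0.24
TE_max = 174.2 kN

174.2


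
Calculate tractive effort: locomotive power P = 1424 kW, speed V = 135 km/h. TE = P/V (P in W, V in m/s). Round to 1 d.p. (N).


Convert: P = 1424 kW = 1424000 W
V = 135 / 3.6 = 37.5 m/s
TE = 1424000 / 37.5
TE = 37973.3 N

37973.3


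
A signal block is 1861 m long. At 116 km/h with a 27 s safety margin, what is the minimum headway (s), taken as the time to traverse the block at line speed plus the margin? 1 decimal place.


V = 116 / 3.6 = 32.2222 m/s
Block traversal time = 1861 / 32.2222 = 57.7552 s
Headway = 57.7552 + 27
Headway = 84.8 s

84.8


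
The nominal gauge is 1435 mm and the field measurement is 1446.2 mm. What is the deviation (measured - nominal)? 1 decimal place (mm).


Deviation = measured - nominal
Deviation = 1446.2 - 1435
Deviation = 11.2 mm

11.2


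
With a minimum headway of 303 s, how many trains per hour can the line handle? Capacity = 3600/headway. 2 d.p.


Capacity = 3600 / headway
Capacity = 3600 / 303
Capacity = 11.88 trains/hour

11.88


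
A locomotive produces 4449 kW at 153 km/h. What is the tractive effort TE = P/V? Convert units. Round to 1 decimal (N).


Convert: P = 4449 kW = 4449000 W
V = 153 / 3.6 = 42.5 m/s
TE = 4449000 / 42.5
TE = 104682.4 N

104682.4


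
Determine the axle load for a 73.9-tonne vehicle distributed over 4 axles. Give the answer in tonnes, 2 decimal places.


Load per axle = total weight / number of axles
Load = 73.9 / 4
Load = 18.48 tonnes

18.48


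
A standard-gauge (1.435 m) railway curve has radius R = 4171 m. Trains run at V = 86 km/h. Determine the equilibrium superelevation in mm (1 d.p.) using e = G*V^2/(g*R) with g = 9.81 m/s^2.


Convert speed: V = 86 / 3.6 = 23.8889 m/s
Apply formula: e = 1.435 * 23.8889^2 / (9.81 * 4171)
e = 1.435 * 570.679 / 40917.51
e = 0.020014 m = 20.0 mm

20.0


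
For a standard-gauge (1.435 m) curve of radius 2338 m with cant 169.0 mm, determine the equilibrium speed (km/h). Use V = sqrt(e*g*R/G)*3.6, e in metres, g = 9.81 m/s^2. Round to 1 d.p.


Convert cant: e = 169.0 mm = 0.1690 m
V_ms = sqrt(0.1690 * 9.81 * 2338 / 1.435)
V_ms = sqrt(2701.14761) = 51.9726 m/s
V = 51.9726 * 3.6 = 187.1 km/h

187.1


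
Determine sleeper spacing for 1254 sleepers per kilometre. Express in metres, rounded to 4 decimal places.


Spacing = 1000 m / number of sleepers
Spacing = 1000 / 1254
Spacing = 0.7974 m

0.7974


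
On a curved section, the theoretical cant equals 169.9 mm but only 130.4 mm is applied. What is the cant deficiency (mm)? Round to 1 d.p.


Cant deficiency = equilibrium cant - actual cant
CD = 169.9 - 130.4
CD = 39.5 mm

39.5


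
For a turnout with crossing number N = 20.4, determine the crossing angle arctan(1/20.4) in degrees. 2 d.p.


1/N = 1/20.4 = 0.04902
angle = arctan(0.04902) = 0.04898 rad
angle = 0.04898 * 180/pi = 2.81 degrees

2.81


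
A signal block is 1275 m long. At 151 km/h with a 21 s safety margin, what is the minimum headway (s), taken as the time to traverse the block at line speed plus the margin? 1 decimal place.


V = 151 / 3.6 = 41.9444 m/s
Block traversal time = 1275 / 41.9444 = 30.3974 s
Headway = 30.3974 + 21
Headway = 51.4 s

51.4


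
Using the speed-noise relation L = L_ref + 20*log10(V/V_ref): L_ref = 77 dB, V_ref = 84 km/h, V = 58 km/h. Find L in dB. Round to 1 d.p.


V/V_ref = 58 / 84 = 0.690476
log10(0.690476) = -0.160851
20 * -0.160851 = -3.217
L = 77 + -3.217 = 73.8 dB

73.8


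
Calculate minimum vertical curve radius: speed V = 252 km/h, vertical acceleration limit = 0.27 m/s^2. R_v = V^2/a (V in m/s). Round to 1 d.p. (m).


Convert speed: V = 252 / 3.6 = 70.0 m/s
V^2 = 4900.0 m^2/s^2
R_v = 4900.0 / 0.27
R_v = 18148.1 m

18148.1


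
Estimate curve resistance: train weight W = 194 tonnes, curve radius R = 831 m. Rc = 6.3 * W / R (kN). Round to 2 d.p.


Rc = 6.3 * W / R
Rc = 6.3 * 194 / 831
Rc = 1222.2 / 831
Rc = 1.47 kN

1.47


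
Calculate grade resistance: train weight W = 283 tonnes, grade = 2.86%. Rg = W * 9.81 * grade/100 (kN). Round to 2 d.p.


Rg = W * 9.81 * grade / 100
Rg = 283 * 9.81 * 2.86 / 100
Rg = 2776.23 * 0.0286
Rg = 79.40 kN

79.40


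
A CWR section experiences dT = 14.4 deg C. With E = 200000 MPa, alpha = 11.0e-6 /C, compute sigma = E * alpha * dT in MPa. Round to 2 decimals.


sigma = E * alpha * dT
sigma = 200000 * 11.0e-6 * 14.4
sigma = 2.2 * 14.4
sigma = 31.68 MPa

31.68


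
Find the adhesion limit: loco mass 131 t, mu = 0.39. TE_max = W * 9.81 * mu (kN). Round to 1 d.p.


TE_max = W * g * mu
TE_max = 131 * 9.81 * 0.39
TE_max = 1285.11 * 0.39
TE_max = 501.2 kN

501.2


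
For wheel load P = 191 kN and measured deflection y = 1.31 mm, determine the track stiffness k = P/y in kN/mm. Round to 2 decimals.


Track stiffness k = P / y
k = 191 / 1.31
k = 145.80 kN/mm

145.80


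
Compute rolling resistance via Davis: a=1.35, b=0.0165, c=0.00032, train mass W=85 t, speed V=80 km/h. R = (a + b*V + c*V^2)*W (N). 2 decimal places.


b*V = 0.0165 * 80 = 1.32
c*V^2 = 0.00032 * 6400 = 2.048
R_per_t = 1.35 + 1.32 + 2.048 = 4.718 N/t
R_total = 4.718 * 85 = 401.03 N

401.03


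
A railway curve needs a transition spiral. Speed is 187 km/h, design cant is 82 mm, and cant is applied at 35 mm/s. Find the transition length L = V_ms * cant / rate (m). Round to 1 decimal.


Convert speed: V = 187 / 3.6 = 51.9444 m/s
L = 51.9444 * 82 / 35
L = 4259.4444 / 35
L = 121.7 m

121.7


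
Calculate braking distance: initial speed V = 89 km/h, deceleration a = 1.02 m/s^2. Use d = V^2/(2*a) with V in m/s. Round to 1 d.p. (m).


Convert speed: V = 89 / 3.6 = 24.7222 m/s
V^2 = 611.1883
d = 611.1883 / (2 * 1.02)
d = 611.1883 / 2.04
d = 299.6 m

299.6


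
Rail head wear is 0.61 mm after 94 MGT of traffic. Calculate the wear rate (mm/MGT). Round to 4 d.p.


Wear rate = total wear / cumulative tonnage
Rate = 0.61 / 94
Rate = 0.0065 mm/MGT

0.0065


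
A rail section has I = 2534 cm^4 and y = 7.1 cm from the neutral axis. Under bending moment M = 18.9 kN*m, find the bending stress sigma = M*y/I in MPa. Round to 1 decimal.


Convert units:
M = 18.9 kN*m = 18900000 N*mm
y = 7.1 cm = 71 mm
I = 2534 cm^4 = 25340000 mm^4
sigma = 18900000 * 71 / 25340000
sigma = 53.0 MPa

53.0


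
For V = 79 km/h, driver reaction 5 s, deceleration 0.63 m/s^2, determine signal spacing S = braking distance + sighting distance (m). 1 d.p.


V = 79 / 3.6 = 21.9444 m/s
Braking distance = 21.9444^2 / (2*0.63) = 382.1894 m
Sighting distance = 21.9444 * 5 = 109.7222 m
S = 382.1894 + 109.7222 = 491.9 m

491.9


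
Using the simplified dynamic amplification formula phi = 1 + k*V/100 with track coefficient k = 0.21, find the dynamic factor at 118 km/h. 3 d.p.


phi = 1 + k * V / 100
phi = 1 + 0.21 * 118 / 100
phi = 1 + 0.2478
phi = 1.248

1.248


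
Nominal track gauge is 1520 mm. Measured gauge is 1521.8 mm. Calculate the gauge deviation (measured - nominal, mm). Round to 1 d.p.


Deviation = measured - nominal
Deviation = 1521.8 - 1520
Deviation = 1.8 mm

1.8


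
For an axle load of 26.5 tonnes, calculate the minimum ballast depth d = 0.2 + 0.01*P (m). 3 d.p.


d = 0.2 + 0.01 * 26.5
d = 0.2 + 0.265
d = 0.465 m

0.465


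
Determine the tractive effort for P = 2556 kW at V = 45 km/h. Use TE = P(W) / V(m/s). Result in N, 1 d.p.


Convert: P = 2556 kW = 2556000 W
V = 45 / 3.6 = 12.5 m/s
TE = 2556000 / 12.5
TE = 204480.0 N

204480.0


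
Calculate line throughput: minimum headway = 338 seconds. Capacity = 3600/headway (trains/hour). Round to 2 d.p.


Capacity = 3600 / headway
Capacity = 3600 / 338
Capacity = 10.65 trains/hour

10.65


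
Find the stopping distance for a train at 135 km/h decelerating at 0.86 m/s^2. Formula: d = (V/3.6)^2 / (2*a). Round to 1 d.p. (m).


Convert speed: V = 135 / 3.6 = 37.5 m/s
V^2 = 1406.25
d = 1406.25 / (2 * 0.86)
d = 1406.25 / 1.72
d = 817.6 m

817.6


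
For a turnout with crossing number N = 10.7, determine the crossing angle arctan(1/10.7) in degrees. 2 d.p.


1/N = 1/10.7 = 0.093458
angle = arctan(0.093458) = 0.093187 rad
angle = 0.093187 * 180/pi = 5.34 degrees

5.34


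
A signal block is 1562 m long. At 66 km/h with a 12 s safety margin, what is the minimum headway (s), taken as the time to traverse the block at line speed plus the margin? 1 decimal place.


V = 66 / 3.6 = 18.3333 m/s
Block traversal time = 1562 / 18.3333 = 85.2 s
Headway = 85.2 + 12
Headway = 97.2 s

97.2


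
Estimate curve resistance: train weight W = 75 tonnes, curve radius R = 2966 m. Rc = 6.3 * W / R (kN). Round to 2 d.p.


Rc = 6.3 * W / R
Rc = 6.3 * 75 / 2966
Rc = 472.5 / 2966
Rc = 0.16 kN

0.16


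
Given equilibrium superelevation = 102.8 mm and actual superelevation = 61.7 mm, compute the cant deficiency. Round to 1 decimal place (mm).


Cant deficiency = equilibrium cant - actual cant
CD = 102.8 - 61.7
CD = 41.1 mm

41.1


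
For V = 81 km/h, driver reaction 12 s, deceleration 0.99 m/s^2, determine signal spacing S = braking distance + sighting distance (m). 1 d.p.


V = 81 / 3.6 = 22.5 m/s
Braking distance = 22.5^2 / (2*0.99) = 255.6818 m
Sighting distance = 22.5 * 12 = 270.0 m
S = 255.6818 + 270.0 = 525.7 m

525.7


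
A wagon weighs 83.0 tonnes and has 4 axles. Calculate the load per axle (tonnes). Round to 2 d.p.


Load per axle = total weight / number of axles
Load = 83.0 / 4
Load = 20.75 tonnes

20.75


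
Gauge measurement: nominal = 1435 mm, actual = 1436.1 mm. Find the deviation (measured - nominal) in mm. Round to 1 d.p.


Deviation = measured - nominal
Deviation = 1436.1 - 1435
Deviation = 1.1 mm

1.1


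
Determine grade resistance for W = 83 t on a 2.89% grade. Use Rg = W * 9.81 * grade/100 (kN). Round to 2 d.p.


Rg = W * 9.81 * grade / 100
Rg = 83 * 9.81 * 2.89 / 100
Rg = 814.23 * 0.0289
Rg = 23.53 kN

23.53


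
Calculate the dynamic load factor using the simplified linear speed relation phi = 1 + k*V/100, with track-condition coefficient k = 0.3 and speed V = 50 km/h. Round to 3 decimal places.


phi = 1 + k * V / 100
phi = 1 + 0.3 * 50 / 100
phi = 1 + 0.15
phi = 1.150

1.150


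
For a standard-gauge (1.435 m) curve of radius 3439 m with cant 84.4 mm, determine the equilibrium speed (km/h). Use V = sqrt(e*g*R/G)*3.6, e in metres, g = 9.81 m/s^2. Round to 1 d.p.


Convert cant: e = 84.4 mm = 0.0844 m
V_ms = sqrt(0.0844 * 9.81 * 3439 / 1.435)
V_ms = sqrt(1984.228708) = 44.5447 m/s
V = 44.5447 * 3.6 = 160.4 km/h

160.4


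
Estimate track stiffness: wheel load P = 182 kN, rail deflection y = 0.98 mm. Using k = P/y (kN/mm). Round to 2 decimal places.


Track stiffness k = P / y
k = 182 / 0.98
k = 185.71 kN/mm

185.71


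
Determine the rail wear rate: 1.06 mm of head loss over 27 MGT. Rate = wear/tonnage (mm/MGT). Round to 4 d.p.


Wear rate = total wear / cumulative tonnage
Rate = 1.06 / 27
Rate = 0.0393 mm/MGT

0.0393


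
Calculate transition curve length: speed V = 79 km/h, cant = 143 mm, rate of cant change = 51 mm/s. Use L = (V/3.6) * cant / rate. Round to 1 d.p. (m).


Convert speed: V = 79 / 3.6 = 21.9444 m/s
L = 21.9444 * 143 / 51
L = 3138.0556 / 51
L = 61.5 m

61.5


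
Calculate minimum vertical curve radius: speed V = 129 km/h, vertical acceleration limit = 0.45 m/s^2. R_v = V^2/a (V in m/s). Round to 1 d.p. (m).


Convert speed: V = 129 / 3.6 = 35.8333 m/s
V^2 = 1284.0278 m^2/s^2
R_v = 1284.0278 / 0.45
R_v = 2853.4 m

2853.4


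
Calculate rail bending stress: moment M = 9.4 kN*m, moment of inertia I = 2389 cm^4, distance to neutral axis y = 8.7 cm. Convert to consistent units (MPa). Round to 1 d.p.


Convert units:
M = 9.4 kN*m = 9400000 N*mm
y = 8.7 cm = 87 mm
I = 2389 cm^4 = 23890000 mm^4
sigma = 9400000 * 87 / 23890000
sigma = 34.2 MPa

34.2


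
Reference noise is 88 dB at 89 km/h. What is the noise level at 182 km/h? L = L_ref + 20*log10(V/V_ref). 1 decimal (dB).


V/V_ref = 182 / 89 = 2.044944
log10(2.044944) = 0.310681
20 * 0.310681 = 6.2136
L = 88 + 6.2136 = 94.2 dB

94.2


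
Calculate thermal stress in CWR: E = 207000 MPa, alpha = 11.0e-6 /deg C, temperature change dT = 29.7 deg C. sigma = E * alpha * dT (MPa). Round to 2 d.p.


sigma = E * alpha * dT
sigma = 207000 * 11.0e-6 * 29.7
sigma = 2.277 * 29.7
sigma = 67.63 MPa

67.63


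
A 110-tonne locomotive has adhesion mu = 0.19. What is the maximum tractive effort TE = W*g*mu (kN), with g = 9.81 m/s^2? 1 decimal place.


TE_max = W * g * mu
TE_max = 110 * 9.81 * 0.19
TE_max = 1079.1 * 0.19
TE_max = 205.0 kN

205.0


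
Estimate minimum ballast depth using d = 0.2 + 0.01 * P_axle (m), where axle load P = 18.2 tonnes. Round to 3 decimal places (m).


d = 0.2 + 0.01 * 18.2
d = 0.2 + 0.182
d = 0.382 m

0.382


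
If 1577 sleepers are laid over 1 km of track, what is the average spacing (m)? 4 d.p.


Spacing = 1000 m / number of sleepers
Spacing = 1000 / 1577
Spacing = 0.6341 m

0.6341


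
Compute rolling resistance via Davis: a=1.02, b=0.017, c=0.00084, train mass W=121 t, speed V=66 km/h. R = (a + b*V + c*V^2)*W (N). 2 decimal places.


b*V = 0.017 * 66 = 1.122
c*V^2 = 0.00084 * 4356 = 3.65904
R_per_t = 1.02 + 1.122 + 3.65904 = 5.80104 N/t
R_total = 5.80104 * 121 = 701.93 N

701.93


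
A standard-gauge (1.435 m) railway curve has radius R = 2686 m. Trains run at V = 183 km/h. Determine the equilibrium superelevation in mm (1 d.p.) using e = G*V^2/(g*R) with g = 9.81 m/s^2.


Convert speed: V = 183 / 3.6 = 50.8333 m/s
Apply formula: e = 1.435 * 50.8333^2 / (9.81 * 2686)
e = 1.435 * 2584.0278 / 26349.66
e = 0.140726 m = 140.7 mm

140.7


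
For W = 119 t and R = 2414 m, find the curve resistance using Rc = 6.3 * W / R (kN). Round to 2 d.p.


Rc = 6.3 * W / R
Rc = 6.3 * 119 / 2414
Rc = 749.7 / 2414
Rc = 0.31 kN

0.31


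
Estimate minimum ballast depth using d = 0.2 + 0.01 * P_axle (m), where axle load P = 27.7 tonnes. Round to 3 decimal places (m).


d = 0.2 + 0.01 * 27.7
d = 0.2 + 0.277
d = 0.477 m

0.477


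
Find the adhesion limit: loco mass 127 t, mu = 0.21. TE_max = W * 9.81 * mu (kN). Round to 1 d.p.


TE_max = W * g * mu
TE_max = 127 * 9.81 * 0.21
TE_max = 1245.87 * 0.21
TE_max = 261.6 kN

261.6


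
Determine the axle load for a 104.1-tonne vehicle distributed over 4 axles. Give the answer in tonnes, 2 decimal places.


Load per axle = total weight / number of axles
Load = 104.1 / 4
Load = 26.03 tonnes

26.03


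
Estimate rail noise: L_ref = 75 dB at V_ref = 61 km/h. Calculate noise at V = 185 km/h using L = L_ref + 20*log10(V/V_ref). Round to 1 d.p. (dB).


V/V_ref = 185 / 61 = 3.032787
log10(3.032787) = 0.481842
20 * 0.481842 = 9.6368
L = 75 + 9.6368 = 84.6 dB

84.6


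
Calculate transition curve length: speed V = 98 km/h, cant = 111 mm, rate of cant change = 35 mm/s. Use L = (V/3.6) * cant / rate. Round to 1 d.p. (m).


Convert speed: V = 98 / 3.6 = 27.2222 m/s
L = 27.2222 * 111 / 35
L = 3021.6667 / 35
L = 86.3 m

86.3


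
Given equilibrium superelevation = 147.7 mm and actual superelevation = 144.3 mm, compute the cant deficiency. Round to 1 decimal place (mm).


Cant deficiency = equilibrium cant - actual cant
CD = 147.7 - 144.3
CD = 3.4 mm

3.4


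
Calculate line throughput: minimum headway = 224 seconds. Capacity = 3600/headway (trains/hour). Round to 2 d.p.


Capacity = 3600 / headway
Capacity = 3600 / 224
Capacity = 16.07 trains/hour

16.07


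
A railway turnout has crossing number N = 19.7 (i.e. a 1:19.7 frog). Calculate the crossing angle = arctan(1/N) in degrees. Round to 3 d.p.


1/N = 1/19.7 = 0.050761
angle = arctan(0.050761) = 0.050718 rad
angle = 0.050718 * 180/pi = 2.906 degrees

2.906


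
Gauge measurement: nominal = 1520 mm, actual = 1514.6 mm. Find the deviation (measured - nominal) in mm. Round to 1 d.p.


Deviation = measured - nominal
Deviation = 1514.6 - 1520
Deviation = -5.4 mm

-5.4


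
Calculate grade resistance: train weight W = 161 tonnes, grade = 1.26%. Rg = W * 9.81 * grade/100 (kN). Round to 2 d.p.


Rg = W * 9.81 * grade / 100
Rg = 161 * 9.81 * 1.26 / 100
Rg = 1579.41 * 0.0126
Rg = 19.90 kN

19.90


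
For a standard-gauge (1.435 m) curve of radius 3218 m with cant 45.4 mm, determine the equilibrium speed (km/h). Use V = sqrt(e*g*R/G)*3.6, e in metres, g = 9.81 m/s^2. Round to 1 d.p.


Convert cant: e = 45.4 mm = 0.0454 m
V_ms = sqrt(0.0454 * 9.81 * 3218 / 1.435)
V_ms = sqrt(998.755075) = 31.6031 m/s
V = 31.6031 * 3.6 = 113.8 km/h

113.8
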